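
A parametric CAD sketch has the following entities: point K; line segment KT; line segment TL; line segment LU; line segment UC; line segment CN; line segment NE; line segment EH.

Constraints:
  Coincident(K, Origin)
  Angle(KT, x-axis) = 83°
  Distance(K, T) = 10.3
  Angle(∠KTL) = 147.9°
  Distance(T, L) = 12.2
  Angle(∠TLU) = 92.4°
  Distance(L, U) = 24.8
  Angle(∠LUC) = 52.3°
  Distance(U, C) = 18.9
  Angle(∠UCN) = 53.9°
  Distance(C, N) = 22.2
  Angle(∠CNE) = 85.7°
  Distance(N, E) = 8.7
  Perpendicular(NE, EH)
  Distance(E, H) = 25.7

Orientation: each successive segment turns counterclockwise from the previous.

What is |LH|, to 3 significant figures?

26.9

K is at the origin; KT runs at 83.0° with length 10.3, so T = (1.26, 10.2). ∠KTL = 147.9° gives TL at 115° from the x-axis; with |TL| = 12.2, L = (-3.92, 21.3). ∠TLU = 92.4° gives LU at -157° from the x-axis; with |LU| = 24.8, U = (-26.8, 11.7). ∠LUC = 52.3° gives UC at -29.6° from the x-axis; with |UC| = 18.9, C = (-10.4, 2.37). ∠UCN = 53.9° gives CN at 96.5° from the x-axis; with |CN| = 22.2, N = (-12.9, 24.4). ∠CNE = 85.7° gives NE at -169° from the x-axis; with |NE| = 8.7, E = (-21.4, 22.8). NE is perpendicular to EH, so EH runs at -79.2°; with |EH| = 25.7, H = (-16.6, -2.45). Then |LH| = |H − L| = 26.9.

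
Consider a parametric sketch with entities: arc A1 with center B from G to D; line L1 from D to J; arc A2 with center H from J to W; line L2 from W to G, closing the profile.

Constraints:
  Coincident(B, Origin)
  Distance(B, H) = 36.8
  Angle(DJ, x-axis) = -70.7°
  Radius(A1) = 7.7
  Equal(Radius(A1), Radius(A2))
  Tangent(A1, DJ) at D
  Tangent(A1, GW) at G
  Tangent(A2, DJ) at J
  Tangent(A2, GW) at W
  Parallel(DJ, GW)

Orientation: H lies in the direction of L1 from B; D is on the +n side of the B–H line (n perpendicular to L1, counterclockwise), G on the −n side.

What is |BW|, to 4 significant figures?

37.60

The slot axis is L1's direction at -70.7°, so u = (cos -70.7°, sin -70.7°) = (0.3305, -0.9438) and n = (−sin -70.7°, cos -70.7°) = (0.9438, 0.3305). B is at the origin and H lies 36.8 along u from B, so H = 36.8·u = (12.16, -34.73). Tangency of A1 to both parallel lines with radius 7.7 puts D and G at B ± 7.7·n: D = (7.267, 2.545), G = (-7.267, -2.545). Equal radii place J and W the same way about H: J = H + 7.7·n = (19.43, -32.19), W = H − 7.7·n = (4.896, -37.28). Then |BW| = |W − B| = 37.60.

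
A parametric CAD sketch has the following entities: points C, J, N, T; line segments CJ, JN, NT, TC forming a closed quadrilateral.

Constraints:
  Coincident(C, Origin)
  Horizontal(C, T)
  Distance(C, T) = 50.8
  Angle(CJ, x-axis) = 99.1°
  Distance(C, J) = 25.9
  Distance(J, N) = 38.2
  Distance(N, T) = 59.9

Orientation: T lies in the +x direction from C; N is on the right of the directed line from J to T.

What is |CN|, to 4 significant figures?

14.68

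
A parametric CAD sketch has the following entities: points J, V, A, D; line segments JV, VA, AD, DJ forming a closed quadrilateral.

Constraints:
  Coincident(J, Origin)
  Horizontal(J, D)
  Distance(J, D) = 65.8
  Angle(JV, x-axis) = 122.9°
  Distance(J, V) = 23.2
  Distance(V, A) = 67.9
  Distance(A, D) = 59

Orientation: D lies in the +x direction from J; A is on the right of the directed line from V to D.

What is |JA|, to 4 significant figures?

44.74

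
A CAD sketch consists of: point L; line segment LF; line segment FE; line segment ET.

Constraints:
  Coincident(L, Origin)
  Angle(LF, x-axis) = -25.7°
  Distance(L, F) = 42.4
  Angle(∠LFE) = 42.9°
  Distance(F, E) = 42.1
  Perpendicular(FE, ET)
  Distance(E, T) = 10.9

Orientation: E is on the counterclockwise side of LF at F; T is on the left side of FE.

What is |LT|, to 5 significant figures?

21.084

∠LFE = 42.9°, so FE runs at -25.7° + (180° − 42.9°) = 111.40° from the x-axis; with |FE| = 42.1, E = F + 42.1·(cos 111.40°, sin 111.40°) = (22.844, 20.810). The perpendicularity gives ET at right angles to FE; with |ET| = 10.9 on the left of FE, T = E + 10.9·(-0.93106, -0.36488) = (12.696, 16.833). Then |LT| = |T − L| = 21.084.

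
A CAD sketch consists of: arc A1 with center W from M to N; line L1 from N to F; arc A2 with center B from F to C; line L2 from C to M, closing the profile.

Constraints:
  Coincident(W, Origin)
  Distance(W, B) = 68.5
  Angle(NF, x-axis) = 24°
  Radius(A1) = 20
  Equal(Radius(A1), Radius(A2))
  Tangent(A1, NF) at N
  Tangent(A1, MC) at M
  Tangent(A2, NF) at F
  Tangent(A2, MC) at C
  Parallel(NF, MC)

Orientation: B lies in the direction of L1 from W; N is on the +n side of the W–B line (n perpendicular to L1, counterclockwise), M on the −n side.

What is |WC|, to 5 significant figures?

71.360

Tangency of A1 to both parallel lines with radius 20.0 puts N and M at W ± 20.0·n: N = (-8.1347, 18.271), M = (8.1347, -18.271). Equal radii place F and C the same way about B: F = B + 20.0·n = (54.443, 46.132), C = B − 20.0·n = (70.713, 9.5906). Then |WC| = |C − W| = 71.360.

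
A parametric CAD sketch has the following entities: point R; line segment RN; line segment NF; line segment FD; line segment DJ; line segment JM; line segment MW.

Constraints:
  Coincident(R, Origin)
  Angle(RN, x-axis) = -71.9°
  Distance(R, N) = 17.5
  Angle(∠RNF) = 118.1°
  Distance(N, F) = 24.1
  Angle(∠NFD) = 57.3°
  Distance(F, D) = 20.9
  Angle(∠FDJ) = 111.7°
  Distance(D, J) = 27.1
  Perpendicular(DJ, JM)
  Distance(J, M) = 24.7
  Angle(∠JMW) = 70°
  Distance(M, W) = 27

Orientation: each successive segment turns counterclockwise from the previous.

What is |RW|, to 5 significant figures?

26.001

DJ ⟂ JM, so JM runs at -89.000°; with |JM| = 24.7, M = (-5.5595, -26.707). ∠JMW = 70.0° gives MW at 21.000° from the x-axis; with |MW| = 27.0, W = (19.647, -17.031). Then |RW| = |W − R| = 26.001.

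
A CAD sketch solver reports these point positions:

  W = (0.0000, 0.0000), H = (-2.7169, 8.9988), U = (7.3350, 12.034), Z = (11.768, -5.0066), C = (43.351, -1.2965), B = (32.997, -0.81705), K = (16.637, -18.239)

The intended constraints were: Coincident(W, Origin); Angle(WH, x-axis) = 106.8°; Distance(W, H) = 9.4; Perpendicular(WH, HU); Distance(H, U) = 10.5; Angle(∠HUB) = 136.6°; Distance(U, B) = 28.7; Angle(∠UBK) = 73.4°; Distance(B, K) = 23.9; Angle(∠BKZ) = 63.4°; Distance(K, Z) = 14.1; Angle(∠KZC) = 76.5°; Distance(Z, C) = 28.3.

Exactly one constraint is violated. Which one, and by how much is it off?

Distance(Z, C) = 28.3 — off by 3.50.

W = (0.00, 0.00) ✓; WH at 106.8° ✓; |WH| = 9.400 ✓; ∠(WH, HU) = 90.00° ✓; |HU| = 10.50 ✓; ∠HUB = 136.6° ✓; |UB| = 28.70 ✓; ∠UBK = 73.40° ✓; |BK| = 23.90 ✓; ∠BKZ = 63.40° ✓; |KZ| = 14.10 ✓; ∠KZC = 76.50° ✓; |ZC| = 31.80 ✗.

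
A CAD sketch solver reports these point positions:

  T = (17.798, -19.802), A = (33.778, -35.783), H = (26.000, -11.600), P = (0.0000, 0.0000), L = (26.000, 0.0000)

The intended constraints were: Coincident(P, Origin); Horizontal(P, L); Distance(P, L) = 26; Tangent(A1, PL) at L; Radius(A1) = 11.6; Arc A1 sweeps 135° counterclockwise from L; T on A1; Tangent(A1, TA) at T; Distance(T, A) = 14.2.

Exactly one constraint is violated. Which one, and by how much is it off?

Distance(T, A) = 14.2 — off by 8.40.

P = (0.00, 0.00) ✓; P.y = 0.00, L.y = 0.00 ✓; |PL| = 26.00 ✓; ∠(HL, LP) = 90.00° ✓; |HL| = 11.60 ✓; bearing(H→T) − bearing(H→L) = 135.0° ✓; |HT| = 11.60 ✓; ∠(HT, TA) = 90.00° ✓; |TA| = 22.60 ✗.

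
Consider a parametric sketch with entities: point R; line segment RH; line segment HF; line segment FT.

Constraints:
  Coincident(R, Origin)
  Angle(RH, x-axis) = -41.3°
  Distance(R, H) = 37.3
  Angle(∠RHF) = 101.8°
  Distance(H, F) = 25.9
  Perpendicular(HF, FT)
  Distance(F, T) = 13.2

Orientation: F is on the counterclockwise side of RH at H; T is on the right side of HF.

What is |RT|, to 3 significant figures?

60.0

∠RHF = 101.8°, so HF runs at -41.3° + (180° − 101.8°) = 36.9° from the x-axis; with |HF| = 25.9, F = H + 25.9·(cos 36.9°, sin 36.9°) = (48.7, -9.07). HF is perpendicular to FT; with |FT| = 13.2 on the right of HF, T = F + 13.2·(0.600, -0.800) = (56.7, -19.6). Then |RT| = |T − R| = 60.0.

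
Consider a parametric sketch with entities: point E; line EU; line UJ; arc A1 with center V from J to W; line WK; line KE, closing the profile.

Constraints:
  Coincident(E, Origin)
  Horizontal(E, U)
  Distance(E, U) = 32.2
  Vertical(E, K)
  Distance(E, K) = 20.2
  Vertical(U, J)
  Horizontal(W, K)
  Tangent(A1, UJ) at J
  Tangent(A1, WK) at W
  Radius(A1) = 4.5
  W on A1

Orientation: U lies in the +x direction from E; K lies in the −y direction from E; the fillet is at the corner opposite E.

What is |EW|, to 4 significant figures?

34.28

The virtual corner opposite E is at (32.20, -20.20). Tangency of A1 to UJ means the radius VJ is perpendicular to UJ and the tangent condition forces VW to be normal to WK, with radius 4.5, so the center V sits 4.5 in from both sides at V = (27.70, -15.70). That places the tangent points at J = (32.20, -15.70) on UJ and W = (27.70, -20.20) on WK. Then |EW| = |W − E| = 34.28.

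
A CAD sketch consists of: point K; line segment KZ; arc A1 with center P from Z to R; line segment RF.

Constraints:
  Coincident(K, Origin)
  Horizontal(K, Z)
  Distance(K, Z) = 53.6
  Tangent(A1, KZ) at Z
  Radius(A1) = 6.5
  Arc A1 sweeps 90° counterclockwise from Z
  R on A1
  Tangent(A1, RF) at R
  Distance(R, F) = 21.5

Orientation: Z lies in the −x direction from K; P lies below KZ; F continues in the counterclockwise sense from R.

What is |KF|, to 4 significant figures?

66.30

On A1, Z sits at bearing 90° from P; a 90° counterclockwise sweep puts R at bearing 180°, so R = P + 6.5·(cos 180°, sin 180°) = (-60.10, -6.500). Since A1 is tangent to RF there, PR ⟂ RF, so RF runs along (−sin 180°, cos 180°); with |RF| = 21.5, F = (-60.10, -28.00). Then |KF| = |F − K| = 66.30.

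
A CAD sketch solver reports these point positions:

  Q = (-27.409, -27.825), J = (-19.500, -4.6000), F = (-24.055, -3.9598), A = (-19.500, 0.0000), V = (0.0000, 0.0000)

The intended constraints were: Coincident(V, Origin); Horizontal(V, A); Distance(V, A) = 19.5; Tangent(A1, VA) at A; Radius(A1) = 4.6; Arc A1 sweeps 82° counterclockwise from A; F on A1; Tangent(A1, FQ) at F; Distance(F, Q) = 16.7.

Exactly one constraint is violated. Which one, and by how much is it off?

Distance(F, Q) = 16.7 — off by 7.40.

V = (0.00, 0.00) ✓; V.y = 0.00, A.y = 0.00 ✓; |VA| = 19.50 ✓; ∠(JA, AV) = 90.00° ✓; |JA| = 4.600 ✓; bearing(J→F) − bearing(J→A) = 82.00° ✓; |JF| = 4.600 ✓; ∠(JF, FQ) = 90.00° ✓; |FQ| = 24.10 ✗.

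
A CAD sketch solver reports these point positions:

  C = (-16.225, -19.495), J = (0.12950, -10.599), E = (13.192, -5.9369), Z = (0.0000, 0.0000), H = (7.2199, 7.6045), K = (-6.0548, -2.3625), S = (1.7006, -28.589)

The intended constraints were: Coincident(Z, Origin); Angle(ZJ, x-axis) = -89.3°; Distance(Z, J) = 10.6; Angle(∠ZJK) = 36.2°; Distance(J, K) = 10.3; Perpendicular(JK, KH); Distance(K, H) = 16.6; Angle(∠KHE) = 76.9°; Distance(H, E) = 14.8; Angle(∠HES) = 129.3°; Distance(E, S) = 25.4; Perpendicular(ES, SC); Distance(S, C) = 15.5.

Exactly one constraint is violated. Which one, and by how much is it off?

Distance(S, C) = 15.5 — off by 4.60.

Z = (0.00, 0.00) ✓; ZJ at -89.30° ✓; |ZJ| = 10.60 ✓; ∠ZJK = 36.20° ✓; |JK| = 10.30 ✓; ∠(JK, KH) = 90.00° ✓; |KH| = 16.60 ✓; ∠KHE = 76.90° ✓; |HE| = 14.80 ✓; ∠HES = 129.3° ✓; |ES| = 25.40 ✓; ∠(ES, SC) = 90.00° ✓; |SC| = 20.10 ✗.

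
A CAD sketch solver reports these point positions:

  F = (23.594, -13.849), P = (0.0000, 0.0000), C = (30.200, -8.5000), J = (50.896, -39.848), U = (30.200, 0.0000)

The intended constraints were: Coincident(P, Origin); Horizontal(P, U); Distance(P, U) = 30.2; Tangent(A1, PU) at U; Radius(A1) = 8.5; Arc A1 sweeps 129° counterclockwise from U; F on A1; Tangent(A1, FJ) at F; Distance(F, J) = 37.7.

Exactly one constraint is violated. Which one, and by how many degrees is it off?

Tangent(A1, FJ) at F — off by 7.40°.

P = (0.00, 0.00) ✓; P.y = 0.00, U.y = 0.00 ✓; |PU| = 30.20 ✓; ∠(CU, UP) = 90.00° ✓; |CU| = 8.500 ✓; bearing(C→F) − bearing(C→U) = 129.0° ✓; |CF| = 8.500 ✓; ∠(CF, FJ) = 82.60° ✗; |FJ| = 37.70 ✓.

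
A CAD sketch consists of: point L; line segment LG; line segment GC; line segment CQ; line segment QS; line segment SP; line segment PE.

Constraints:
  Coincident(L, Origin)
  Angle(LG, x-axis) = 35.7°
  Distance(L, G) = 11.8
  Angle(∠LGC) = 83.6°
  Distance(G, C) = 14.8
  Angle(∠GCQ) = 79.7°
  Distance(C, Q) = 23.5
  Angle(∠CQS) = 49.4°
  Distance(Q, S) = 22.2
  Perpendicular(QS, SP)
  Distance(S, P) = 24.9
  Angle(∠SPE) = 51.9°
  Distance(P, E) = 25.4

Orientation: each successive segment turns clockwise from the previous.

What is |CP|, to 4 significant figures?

9.875

L is at the origin; LG runs at 35.7° with length 11.8, so G = (9.583, 6.886). ∠LGC = 83.6° gives GC at -60.70° from the x-axis; with |GC| = 14.8, C = (16.83, -6.021). ∠GCQ = 79.7° gives CQ at -161.0° from the x-axis; with |CQ| = 23.5, Q = (-5.394, -13.67). ∠CQS = 49.4° gives QS at 68.40° from the x-axis; with |QS| = 22.2, S = (2.778, 6.969). QS ⟂ SP, so SP runs at -21.60°; with |SP| = 24.9, P = (25.93, -2.197). Then |CP| = |P − C| = 9.875.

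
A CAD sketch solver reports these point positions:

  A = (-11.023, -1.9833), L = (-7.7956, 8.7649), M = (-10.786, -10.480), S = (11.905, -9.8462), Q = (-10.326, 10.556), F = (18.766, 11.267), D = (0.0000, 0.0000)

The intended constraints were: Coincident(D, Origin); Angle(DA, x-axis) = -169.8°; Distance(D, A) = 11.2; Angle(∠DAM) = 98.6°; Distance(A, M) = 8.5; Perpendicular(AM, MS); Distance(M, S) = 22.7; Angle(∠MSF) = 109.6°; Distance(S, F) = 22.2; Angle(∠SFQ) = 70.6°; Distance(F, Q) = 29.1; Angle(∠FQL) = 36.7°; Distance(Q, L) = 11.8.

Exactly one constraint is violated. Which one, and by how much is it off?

Distance(Q, L) = 11.8 — off by 8.70.

D = (0.00, 0.00) ✓; DA at -169.8° ✓; |DA| = 11.20 ✓; ∠DAM = 98.60° ✓; |AM| = 8.500 ✓; ∠(AM, MS) = 90.00° ✓; |MS| = 22.70 ✓; ∠MSF = 109.6° ✓; |SF| = 22.20 ✓; ∠SFQ = 70.60° ✓; |FQ| = 29.10 ✓; ∠FQL = 36.69° ✓; |QL| = 3.100 ✗.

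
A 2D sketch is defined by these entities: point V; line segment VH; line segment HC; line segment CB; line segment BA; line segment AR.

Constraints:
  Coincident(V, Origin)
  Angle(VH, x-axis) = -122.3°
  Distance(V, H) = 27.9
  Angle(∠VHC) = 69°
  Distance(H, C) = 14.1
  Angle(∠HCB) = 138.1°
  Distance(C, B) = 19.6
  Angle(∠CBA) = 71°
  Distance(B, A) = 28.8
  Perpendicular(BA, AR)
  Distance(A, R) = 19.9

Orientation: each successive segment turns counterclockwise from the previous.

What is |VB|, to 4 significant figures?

22.74

V is at the origin; VH runs at -122.3° with length 27.9, so H = (-14.91, -23.58). ∠VHC = 69.0° gives HC at -11.30° from the x-axis; with |HC| = 14.1, C = (-1.082, -26.35). ∠HCB = 138.1° gives CB at 30.60° from the x-axis; with |CB| = 19.6, B = (15.79, -16.37). Then |VB| = |B − V| = 22.74.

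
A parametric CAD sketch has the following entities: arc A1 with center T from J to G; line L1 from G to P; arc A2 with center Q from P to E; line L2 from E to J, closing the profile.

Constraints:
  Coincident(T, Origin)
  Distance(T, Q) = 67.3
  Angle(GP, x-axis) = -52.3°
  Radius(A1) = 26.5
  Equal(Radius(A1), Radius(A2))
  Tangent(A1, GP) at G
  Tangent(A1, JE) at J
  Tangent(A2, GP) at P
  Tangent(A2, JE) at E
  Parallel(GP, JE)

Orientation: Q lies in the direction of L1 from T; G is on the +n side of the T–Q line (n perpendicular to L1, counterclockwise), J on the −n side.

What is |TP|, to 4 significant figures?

72.33

The slot axis is L1's direction at -52.3°, so u = (cos -52.3°, sin -52.3°) = (0.6115, -0.7912) and n = (−sin -52.3°, cos -52.3°) = (0.7912, 0.6115). T is at the origin and Q lies 67.3 along u from T, so Q = 67.3·u = (41.16, -53.25). Tangency of A1 to both parallel lines with radius 26.5 puts G and J at T ± 26.5·n: G = (20.97, 16.21), J = (-20.97, -16.21). Equal radii place P and E the same way about Q: P = Q + 26.5·n = (62.12, -37.04), E = Q − 26.5·n = (20.19, -69.45). Then |TP| = |P − T| = 72.33.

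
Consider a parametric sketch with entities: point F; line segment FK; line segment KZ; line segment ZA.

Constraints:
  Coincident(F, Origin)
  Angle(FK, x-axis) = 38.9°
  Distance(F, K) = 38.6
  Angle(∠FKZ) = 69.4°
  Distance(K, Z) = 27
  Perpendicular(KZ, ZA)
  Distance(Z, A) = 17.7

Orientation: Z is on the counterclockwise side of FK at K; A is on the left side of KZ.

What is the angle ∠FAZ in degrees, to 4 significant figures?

143.9°

F is at the origin; FK runs at 38.9° with length 38.6, so K = 38.6·(cos 38.9°, sin 38.9°) = (30.04, 24.24). ∠FKZ = 69.4°, so KZ runs at 38.9° + (180° − 69.4°) = 149.5° from the x-axis; with |KZ| = 27.0, Z = K + 27.0·(cos 149.5°, sin 149.5°) = (6.776, 37.94). The perpendicularity gives ZA at right angles to KZ; with |ZA| = 17.7 on the left of KZ, A = Z + 17.7·(-0.5075, -0.8616) = (-2.207, 22.69). Then cos ∠FAZ = AF·AZ / (|AF||AZ|), giving 143.9°.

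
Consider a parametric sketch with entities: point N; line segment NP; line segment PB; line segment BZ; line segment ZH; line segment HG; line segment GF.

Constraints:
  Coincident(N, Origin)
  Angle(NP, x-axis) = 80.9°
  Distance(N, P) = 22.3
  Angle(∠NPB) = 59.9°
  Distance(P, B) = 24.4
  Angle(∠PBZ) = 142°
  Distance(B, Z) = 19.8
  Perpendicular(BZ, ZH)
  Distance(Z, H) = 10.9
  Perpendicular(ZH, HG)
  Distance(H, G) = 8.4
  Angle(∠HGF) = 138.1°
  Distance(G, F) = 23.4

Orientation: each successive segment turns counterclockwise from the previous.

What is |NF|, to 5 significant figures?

29.047

ZH is perpendicular to HG, so HG runs at 59.000°; with |HG| = 8.4, G = (-15.781, -2.1105). ∠HGF = 138.1° gives GF at 100.90° from the x-axis; with |GF| = 23.4, F = (-20.206, 20.867). Then |NF| = |F − N| = 29.047.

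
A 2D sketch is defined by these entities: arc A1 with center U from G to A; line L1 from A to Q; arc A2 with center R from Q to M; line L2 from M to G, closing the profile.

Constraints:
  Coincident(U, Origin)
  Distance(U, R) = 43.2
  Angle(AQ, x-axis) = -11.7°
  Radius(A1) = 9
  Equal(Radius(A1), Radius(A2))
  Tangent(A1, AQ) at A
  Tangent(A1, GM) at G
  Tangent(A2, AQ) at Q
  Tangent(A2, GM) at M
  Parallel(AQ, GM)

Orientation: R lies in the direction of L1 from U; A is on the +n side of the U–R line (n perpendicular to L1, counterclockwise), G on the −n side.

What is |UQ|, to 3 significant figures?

44.1

The slot axis is L1's direction at -11.7°, so u = (cos -11.7°, sin -11.7°) = (0.979, -0.203) and n = (−sin -11.7°, cos -11.7°) = (0.203, 0.979). U is at the origin and R lies 43.2 along u from U, so R = 43.2·u = (42.3, -8.76). Tangency of A1 to both parallel lines with radius 9.0 puts A and G at U ± 9.0·n: A = (1.83, 8.81), G = (-1.83, -8.81). Equal radii place Q and M the same way about R: Q = R + 9.0·n = (44.1, 0.0526), M = R − 9.0·n = (40.5, -17.6). Then |UQ| = |Q − U| = 44.1.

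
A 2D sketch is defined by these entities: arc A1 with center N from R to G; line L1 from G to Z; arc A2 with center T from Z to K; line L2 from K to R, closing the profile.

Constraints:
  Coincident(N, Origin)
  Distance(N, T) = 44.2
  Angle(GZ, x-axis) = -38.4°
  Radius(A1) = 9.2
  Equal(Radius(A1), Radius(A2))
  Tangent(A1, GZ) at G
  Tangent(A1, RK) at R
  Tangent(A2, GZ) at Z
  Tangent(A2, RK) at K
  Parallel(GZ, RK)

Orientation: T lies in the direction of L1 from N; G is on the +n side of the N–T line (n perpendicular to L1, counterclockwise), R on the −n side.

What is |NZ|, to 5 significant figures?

45.147

The slot axis is L1's direction at -38.4°, so u = (cos -38.4°, sin -38.4°) = (0.78369, -0.62115) and n = (−sin -38.4°, cos -38.4°) = (0.62115, 0.78369). N is at the origin and T lies 44.2 along u from N, so T = 44.2·u = (34.639, -27.455). Tangency of A1 to both parallel lines with radius 9.2 puts G and R at N ± 9.2·n: G = (5.7146, 7.2100), R = (-5.7146, -7.2100). Equal radii place Z and K the same way about T: Z = T + 9.2·n = (40.354, -20.245), K = T − 9.2·n = (28.925, -34.665). Then |NZ| = |Z − N| = 45.147.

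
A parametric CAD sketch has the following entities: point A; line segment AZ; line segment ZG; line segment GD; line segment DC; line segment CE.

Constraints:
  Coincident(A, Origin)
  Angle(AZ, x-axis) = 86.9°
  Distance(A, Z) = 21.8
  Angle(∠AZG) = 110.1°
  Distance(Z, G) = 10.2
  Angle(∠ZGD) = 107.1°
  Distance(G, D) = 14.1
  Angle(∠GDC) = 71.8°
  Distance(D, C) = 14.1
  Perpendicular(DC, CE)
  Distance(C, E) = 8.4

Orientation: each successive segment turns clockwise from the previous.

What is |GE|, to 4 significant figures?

10.91

∠GDC = 71.8° gives DC at -164.1° from the x-axis; with |DC| = 14.1, C = (5.278, 9.212). DC is perpendicular to CE, so CE runs at 105.9°; with |CE| = 8.4, E = (2.976, 17.29). Then |GE| = |E − G| = 10.91.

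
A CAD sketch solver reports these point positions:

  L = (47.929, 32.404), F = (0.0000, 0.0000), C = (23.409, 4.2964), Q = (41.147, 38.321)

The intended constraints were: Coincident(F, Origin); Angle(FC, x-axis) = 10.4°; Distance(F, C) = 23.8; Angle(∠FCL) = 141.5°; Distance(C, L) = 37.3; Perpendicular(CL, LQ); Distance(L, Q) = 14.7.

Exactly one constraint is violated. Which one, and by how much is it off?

Distance(L, Q) = 14.7 — off by 5.70.

F = (0.00, 0.00) ✓; FC at 10.40° ✓; |FC| = 23.80 ✓; ∠FCL = 141.5° ✓; |CL| = 37.30 ✓; ∠(CL, LQ) = 90.00° ✓; |LQ| = 9.000 ✗.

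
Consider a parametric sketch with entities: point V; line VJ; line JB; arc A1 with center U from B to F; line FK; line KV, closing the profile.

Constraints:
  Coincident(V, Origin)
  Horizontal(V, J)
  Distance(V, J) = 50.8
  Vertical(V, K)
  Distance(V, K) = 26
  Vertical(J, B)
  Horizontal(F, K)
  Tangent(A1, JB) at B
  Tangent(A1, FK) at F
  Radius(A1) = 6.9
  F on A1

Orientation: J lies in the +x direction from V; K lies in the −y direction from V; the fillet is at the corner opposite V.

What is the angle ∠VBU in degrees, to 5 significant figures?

20.605°

V is at the origin; VJ is horizontal with |VJ| = 50.8 and J on the +x side, so J = (50.800, 0.0000). VK is vertical with |VK| = 26.0 and K on the −y side, so K = (0.0000, -26.000). The virtual corner opposite V is at (50.800, -26.000). Since A1 is tangent to JB there, UB ⟂ JB and the tangent condition forces UF to be normal to FK, with radius 6.9, so the center U sits 6.9 in from both sides at U = (43.900, -19.100). That places the tangent points at B = (50.800, -19.100) on JB and F = (43.900, -26.000) on FK. Then cos ∠VBU = BV·BU / (|BV||BU|), giving 20.605°.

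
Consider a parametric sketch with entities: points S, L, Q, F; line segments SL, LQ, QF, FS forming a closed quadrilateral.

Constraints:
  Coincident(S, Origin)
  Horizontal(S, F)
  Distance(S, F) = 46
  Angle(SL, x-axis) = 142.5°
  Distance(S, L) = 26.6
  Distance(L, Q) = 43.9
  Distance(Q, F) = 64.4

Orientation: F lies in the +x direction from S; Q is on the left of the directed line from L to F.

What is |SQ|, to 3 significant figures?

51.0

Checks: |LQ| = 43.90 ✓; |QF| = 64.40 ✓.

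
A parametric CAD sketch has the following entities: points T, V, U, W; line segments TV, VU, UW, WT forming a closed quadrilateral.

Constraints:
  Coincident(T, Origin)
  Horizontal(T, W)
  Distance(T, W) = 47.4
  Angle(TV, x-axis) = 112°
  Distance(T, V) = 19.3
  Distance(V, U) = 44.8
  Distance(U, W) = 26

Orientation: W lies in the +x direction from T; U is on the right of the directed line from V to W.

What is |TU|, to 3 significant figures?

28.3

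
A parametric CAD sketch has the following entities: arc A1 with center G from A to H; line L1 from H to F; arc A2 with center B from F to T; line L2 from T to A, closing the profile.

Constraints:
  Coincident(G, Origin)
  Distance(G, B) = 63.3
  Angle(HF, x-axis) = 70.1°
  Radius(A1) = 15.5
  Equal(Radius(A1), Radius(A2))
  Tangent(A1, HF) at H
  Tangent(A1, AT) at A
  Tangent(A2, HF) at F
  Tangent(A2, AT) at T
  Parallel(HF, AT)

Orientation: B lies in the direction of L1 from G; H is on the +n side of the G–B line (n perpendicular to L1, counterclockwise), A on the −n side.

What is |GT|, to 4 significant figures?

65.17

Tangency of A1 to both parallel lines with radius 15.5 puts H and A at G ± 15.5·n: H = (-14.57, 5.276), A = (14.57, -5.276). Equal radii place F and T the same way about B: F = B + 15.5·n = (6.972, 64.80), T = B − 15.5·n = (36.12, 54.24). Then |GT| = |T − G| = 65.17.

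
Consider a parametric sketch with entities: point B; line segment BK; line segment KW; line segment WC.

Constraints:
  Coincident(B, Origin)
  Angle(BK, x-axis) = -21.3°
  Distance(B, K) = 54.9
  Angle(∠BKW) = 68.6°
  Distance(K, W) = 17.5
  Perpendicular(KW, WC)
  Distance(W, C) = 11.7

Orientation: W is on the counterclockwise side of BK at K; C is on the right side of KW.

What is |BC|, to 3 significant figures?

62.9

B is at the origin; BK runs at -21.3° with length 54.9, so K = 54.9·(cos -21.3°, sin -21.3°) = (51.1, -19.9). ∠BKW = 68.6°, so KW runs at -21.3° + (180° − 68.6°) = 90.1° from the x-axis; with |KW| = 17.5, W = K + 17.5·(cos 90.1°, sin 90.1°) = (51.1, -2.44). The perpendicularity gives WC at right angles to KW; with |WC| = 11.7 on the right of KW, C = W + 11.7·(1.00, 0.00175) = (62.8, -2.42). Then |BC| = |C − B| = 62.9.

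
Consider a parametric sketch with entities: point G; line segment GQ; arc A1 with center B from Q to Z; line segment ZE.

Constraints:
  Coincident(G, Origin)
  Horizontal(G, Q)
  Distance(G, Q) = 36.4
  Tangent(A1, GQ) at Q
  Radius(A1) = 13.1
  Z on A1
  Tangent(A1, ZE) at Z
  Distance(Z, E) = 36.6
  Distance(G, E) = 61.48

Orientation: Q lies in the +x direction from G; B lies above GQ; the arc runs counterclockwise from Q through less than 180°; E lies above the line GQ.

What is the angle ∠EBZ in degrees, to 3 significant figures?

70.3°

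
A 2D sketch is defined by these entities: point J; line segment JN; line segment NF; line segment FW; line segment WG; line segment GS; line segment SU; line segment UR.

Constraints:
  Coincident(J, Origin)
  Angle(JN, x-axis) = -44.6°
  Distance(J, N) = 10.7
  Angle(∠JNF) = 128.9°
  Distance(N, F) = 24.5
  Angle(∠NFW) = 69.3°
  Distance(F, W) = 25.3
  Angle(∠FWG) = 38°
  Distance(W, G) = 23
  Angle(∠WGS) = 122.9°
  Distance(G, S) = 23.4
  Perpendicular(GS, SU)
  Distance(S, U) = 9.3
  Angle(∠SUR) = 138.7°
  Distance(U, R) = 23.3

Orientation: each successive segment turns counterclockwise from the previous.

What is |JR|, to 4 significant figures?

41.40

The perpendicularity gives SU at right angles to GS, so SU runs at 46.30°; with |SU| = 9.3, U = (39.43, -14.27). ∠SUR = 138.7° gives UR at 87.60° from the x-axis; with |UR| = 23.3, R = (40.41, 9.007). Then |JR| = |R − J| = 41.40.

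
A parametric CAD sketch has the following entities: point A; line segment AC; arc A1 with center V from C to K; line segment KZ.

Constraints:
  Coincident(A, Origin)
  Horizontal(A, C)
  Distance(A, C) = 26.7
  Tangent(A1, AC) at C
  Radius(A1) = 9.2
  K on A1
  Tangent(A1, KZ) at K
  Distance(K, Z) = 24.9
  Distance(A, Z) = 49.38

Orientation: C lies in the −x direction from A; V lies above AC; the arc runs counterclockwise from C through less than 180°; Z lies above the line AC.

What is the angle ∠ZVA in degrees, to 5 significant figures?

128.64°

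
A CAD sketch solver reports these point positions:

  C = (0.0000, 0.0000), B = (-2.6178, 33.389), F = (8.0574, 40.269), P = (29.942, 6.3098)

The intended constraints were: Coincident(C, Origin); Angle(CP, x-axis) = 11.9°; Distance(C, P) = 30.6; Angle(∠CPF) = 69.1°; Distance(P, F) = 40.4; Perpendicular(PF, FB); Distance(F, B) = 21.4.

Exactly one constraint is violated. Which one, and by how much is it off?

Distance(F, B) = 21.4 — off by 8.70.

C = (0.00, 0.00) ✓; CP at 11.90° ✓; |CP| = 30.60 ✓; ∠CPF = 69.10° ✓; |PF| = 40.40 ✓; ∠(PF, FB) = 90.00° ✓; |FB| = 12.70 ✗.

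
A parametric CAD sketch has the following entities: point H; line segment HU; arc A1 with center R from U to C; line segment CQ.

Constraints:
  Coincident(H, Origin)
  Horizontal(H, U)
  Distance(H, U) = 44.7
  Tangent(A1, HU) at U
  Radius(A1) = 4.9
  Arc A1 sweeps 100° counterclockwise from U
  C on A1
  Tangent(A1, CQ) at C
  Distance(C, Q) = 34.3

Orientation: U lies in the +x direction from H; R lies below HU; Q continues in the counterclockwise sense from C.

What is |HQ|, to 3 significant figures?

60.5

On A1, U sits at bearing 90° from R; a 100° counterclockwise sweep puts C at bearing 190°, so C = R + 4.9·(cos 190°, sin 190°) = (39.9, -5.75). The tangent condition forces RC to be normal to CQ, so CQ runs along (−sin 190°, cos 190°); with |CQ| = 34.3, Q = (45.8, -39.5). Then |HQ| = |Q − H| = 60.5.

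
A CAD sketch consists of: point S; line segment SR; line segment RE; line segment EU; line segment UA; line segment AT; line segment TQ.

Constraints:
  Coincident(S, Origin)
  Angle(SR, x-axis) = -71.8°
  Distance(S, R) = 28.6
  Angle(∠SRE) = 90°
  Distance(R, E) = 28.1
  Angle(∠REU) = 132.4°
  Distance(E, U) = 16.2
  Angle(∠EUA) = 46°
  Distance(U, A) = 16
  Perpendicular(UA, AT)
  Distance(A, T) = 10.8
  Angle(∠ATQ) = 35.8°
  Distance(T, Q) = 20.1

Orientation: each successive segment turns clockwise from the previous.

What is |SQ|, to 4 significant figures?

36.41

S is at the origin; SR runs at -71.8° with length 28.6, so R = (8.933, -27.17). ∠SRE = 90.0° gives RE at -161.8° from the x-axis; with |RE| = 28.1, E = (-17.76, -35.95). ∠REU = 132.4° gives EU at 150.6° from the x-axis; with |EU| = 16.2, U = (-31.88, -27.99). ∠EUA = 46.0° gives UA at 16.60° from the x-axis; with |UA| = 16.0, A = (-16.54, -23.42). UA ⟂ AT, so AT runs at -73.40°; with |AT| = 10.8, T = (-13.46, -33.77). ∠ATQ = 35.8° gives TQ at 142.4° from the x-axis; with |TQ| = 20.1, Q = (-29.38, -21.51). Then |SQ| = |Q − S| = 36.41.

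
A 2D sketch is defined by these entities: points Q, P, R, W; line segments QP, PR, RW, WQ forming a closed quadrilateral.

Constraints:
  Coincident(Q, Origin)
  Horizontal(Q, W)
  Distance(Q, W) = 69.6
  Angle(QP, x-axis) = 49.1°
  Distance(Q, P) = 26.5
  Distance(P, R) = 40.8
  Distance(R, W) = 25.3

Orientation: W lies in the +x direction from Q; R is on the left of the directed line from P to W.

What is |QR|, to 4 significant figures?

62.29

Checks: |PR| = 40.80 ✓; |RW| = 25.30 ✓.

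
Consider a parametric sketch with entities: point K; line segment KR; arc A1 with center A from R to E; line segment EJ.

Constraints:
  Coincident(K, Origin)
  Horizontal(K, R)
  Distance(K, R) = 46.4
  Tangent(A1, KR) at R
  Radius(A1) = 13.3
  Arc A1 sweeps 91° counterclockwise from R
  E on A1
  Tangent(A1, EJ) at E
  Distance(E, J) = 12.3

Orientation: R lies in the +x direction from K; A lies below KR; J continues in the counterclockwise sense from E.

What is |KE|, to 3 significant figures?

35.8

K is at the origin; K and R share the same y with |KR| = 46.4 and R on the +x side, so R = (46.4, 0.00). The tangent condition forces AR to be normal to KR, so A = R + (0, -13.3) = (46.4, -13.3). On A1, R sits at bearing 90° from A; a 91° counterclockwise sweep puts E at bearing 181°, so E = A + 13.3·(cos 181°, sin 181°) = (33.1, -13.5). Then |KE| = |E − K| = 35.8.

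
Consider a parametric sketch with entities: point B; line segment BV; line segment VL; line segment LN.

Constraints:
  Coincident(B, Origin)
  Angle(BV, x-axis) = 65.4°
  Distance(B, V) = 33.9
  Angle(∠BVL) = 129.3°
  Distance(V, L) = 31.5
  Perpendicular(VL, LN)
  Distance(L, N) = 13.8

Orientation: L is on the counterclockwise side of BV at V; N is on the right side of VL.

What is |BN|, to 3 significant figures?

66.4

B is at the origin; BV runs at 65.4° with length 33.9, so V = 33.9·(cos 65.4°, sin 65.4°) = (14.1, 30.8). ∠BVL = 129.3°, so VL runs at 65.4° + (180° − 129.3°) = 116° from the x-axis; with |VL| = 31.5, L = V + 31.5·(cos 116°, sin 116°) = (0.254, 59.1). The perpendicularity gives LN at right angles to VL; with |LN| = 13.8 on the right of VL, N = L + 13.8·(0.898, 0.440) = (12.6, 65.2). Then |BN| = |N − B| = 66.4.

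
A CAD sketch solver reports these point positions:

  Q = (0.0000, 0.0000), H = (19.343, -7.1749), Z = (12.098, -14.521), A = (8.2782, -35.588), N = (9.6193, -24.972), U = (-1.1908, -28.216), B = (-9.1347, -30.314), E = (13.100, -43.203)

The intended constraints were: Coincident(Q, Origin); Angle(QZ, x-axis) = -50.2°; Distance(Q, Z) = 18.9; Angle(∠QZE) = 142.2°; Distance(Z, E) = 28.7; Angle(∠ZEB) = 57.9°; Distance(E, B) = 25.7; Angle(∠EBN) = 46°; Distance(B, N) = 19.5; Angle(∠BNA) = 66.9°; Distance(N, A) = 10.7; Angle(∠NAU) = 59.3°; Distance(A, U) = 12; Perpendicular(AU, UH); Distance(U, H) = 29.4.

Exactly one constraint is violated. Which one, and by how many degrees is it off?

Perpendicular(AU, UH) — off by 6.40°.

Q = (0.00, 0.00) ✓; QZ at -50.20° ✓; |QZ| = 18.90 ✓; ∠QZE = 142.2° ✓; |ZE| = 28.70 ✓; ∠ZEB = 57.90° ✓; |EB| = 25.70 ✓; ∠EBN = 46.00° ✓; |BN| = 19.50 ✓; ∠BNA = 66.90° ✓; |NA| = 10.70 ✓; ∠NAU = 59.30° ✓; |AU| = 12.00 ✓; ∠(AU, UH) = 96.40° ✗; |UH| = 29.40 ✓.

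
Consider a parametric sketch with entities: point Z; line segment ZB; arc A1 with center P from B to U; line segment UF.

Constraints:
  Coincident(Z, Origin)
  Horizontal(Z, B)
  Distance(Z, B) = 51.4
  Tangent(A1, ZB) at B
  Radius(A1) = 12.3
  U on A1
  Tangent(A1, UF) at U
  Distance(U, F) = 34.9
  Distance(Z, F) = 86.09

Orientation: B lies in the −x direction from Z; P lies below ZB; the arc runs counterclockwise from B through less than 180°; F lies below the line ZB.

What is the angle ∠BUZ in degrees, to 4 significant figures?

26.59°

Checks: |PU| = 12.30 ✓; ∠(PU, UF) = 90.00° ✓; |UF| = 34.90 ✓; |ZF| = 86.09 ✓.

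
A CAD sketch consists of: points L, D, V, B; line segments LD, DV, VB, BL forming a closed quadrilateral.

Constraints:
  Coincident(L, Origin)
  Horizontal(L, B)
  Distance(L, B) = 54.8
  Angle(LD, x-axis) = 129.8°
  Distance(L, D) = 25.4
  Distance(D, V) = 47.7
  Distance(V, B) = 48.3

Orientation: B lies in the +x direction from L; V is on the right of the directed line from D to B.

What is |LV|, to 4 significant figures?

22.53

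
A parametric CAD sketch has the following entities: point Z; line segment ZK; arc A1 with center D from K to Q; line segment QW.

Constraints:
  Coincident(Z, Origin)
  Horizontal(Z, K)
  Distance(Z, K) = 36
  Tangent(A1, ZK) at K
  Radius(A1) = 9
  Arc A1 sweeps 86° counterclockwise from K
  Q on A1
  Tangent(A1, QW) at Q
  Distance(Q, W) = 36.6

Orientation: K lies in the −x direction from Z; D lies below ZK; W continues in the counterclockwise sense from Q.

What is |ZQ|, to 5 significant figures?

45.751

Z is at the origin; ZK is horizontal with |ZK| = 36.0 and K on the −x side, so K = (-36.000, 0.0000). Tangency of A1 to ZK means the radius DK is perpendicular to ZK, so D = K + (0, -9) = (-36.000, -9.0000). On A1, K sits at bearing 90° from D; an 86° counterclockwise sweep puts Q at bearing 176°, so Q = D + 9.0·(cos 176°, sin 176°) = (-44.978, -8.3722). Then |ZQ| = |Q − Z| = 45.751.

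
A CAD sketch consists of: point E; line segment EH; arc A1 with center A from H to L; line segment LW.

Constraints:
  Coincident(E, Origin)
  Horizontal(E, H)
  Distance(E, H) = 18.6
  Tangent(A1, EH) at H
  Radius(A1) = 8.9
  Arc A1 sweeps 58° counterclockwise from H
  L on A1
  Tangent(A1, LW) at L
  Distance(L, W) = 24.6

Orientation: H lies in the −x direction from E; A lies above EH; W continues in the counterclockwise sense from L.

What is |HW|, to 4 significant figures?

32.42

E is at the origin; E and H share the same y with |EH| = 18.6 and H on the −x side, so H = (-18.60, 0.000). Tangency of A1 to EH means the radius AH is perpendicular to EH, so A = H + (0, 8.9) = (-18.60, 8.900). On A1, H sits at bearing -90° from A; a 58° counterclockwise sweep puts L at bearing -32°, so L = A + 8.9·(cos -32°, sin -32°) = (-11.05, 4.184). Tangency of A1 to LW means the radius AL is perpendicular to LW, so LW runs along (−sin -32°, cos -32°); with |LW| = 24.6, W = (1.984, 25.05). Then |HW| = |W − H| = 32.42.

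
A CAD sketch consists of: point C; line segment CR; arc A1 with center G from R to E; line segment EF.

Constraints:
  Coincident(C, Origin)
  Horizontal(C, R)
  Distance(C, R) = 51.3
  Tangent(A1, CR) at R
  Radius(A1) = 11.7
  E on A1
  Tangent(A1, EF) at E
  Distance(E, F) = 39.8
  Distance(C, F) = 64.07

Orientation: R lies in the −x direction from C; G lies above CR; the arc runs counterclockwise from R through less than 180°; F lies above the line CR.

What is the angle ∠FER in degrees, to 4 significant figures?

135.8°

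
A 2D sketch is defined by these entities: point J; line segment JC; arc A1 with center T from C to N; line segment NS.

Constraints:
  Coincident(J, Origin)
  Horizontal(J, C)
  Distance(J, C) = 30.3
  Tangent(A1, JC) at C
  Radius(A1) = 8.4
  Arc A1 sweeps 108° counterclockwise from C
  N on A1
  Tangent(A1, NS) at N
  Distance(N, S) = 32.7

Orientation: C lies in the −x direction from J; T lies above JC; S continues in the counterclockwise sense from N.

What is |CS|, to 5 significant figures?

42.148

J is at the origin; JC is horizontal with |JC| = 30.3 and C on the −x side, so C = (-30.300, 0.0000). The tangent condition forces TC to be normal to JC, so T = C + (0, 8.4) = (-30.300, 8.4000). On A1, C sits at bearing -90° from T; a 108° counterclockwise sweep puts N at bearing 18°, so N = T + 8.4·(cos 18°, sin 18°) = (-22.311, 10.996). A1 meets NS tangentially, so TN is at right angles to NS, so NS runs along (−sin 18°, cos 18°); with |NS| = 32.7, S = (-32.416, 42.095). Then |CS| = |S − C| = 42.148.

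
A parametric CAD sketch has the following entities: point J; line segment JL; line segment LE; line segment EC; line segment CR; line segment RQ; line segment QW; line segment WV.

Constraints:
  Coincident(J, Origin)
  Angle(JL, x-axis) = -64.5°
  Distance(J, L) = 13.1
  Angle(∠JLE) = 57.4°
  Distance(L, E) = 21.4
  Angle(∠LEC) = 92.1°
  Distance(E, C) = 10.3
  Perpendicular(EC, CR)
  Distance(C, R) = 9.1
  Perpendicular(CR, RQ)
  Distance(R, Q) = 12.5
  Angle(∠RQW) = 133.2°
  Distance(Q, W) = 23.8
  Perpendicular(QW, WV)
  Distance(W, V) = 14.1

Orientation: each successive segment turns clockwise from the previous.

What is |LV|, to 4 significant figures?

39.98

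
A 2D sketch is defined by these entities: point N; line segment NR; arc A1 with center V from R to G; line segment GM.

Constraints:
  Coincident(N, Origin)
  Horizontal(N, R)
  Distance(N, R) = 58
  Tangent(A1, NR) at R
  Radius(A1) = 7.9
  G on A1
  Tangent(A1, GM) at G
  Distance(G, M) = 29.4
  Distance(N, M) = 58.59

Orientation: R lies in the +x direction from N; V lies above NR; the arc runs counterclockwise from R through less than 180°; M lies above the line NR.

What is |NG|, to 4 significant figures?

65.50

Checks: |VG| = 7.900 ✓; ∠(VG, GM) = 90.00° ✓; |GM| = 29.40 ✓; |NM| = 58.59 ✓.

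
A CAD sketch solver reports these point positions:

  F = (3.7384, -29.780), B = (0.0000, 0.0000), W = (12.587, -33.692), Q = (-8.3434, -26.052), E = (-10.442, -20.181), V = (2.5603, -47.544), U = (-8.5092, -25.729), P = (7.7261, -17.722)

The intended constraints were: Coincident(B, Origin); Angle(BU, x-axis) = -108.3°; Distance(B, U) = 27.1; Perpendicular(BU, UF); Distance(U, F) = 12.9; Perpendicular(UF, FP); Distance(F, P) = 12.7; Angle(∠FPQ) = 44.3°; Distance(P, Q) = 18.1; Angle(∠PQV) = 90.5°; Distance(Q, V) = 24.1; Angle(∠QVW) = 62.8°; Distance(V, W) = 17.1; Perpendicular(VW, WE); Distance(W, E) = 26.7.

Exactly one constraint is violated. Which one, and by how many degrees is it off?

Perpendicular(VW, WE) — off by 5.50°.

B = (0.00, 0.00) ✓; BU at -108.3° ✓; |BU| = 27.10 ✓; ∠(BU, UF) = 90.00° ✓; |UF| = 12.90 ✓; ∠(UF, FP) = 90.00° ✓; |FP| = 12.70 ✓; ∠FPQ = 44.30° ✓; |PQ| = 18.10 ✓; ∠PQV = 90.50° ✓; |QV| = 24.10 ✓; ∠QVW = 62.80° ✓; |VW| = 17.10 ✓; ∠(VW, WE) = 95.50° ✗; |WE| = 26.70 ✓.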